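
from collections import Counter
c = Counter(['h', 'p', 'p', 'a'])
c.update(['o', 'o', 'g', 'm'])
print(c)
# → Counter({'p': 2, 'o': 2, 'h': 1, 'a': 1, 'g': 1, 'm': 1})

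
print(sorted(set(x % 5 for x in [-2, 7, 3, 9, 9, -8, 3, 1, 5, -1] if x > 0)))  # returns [0, 1, 2, 3, 4]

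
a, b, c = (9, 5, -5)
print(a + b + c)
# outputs 9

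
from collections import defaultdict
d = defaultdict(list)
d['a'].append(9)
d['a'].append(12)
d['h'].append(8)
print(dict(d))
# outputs {'a': [9, 12], 'h': [8]}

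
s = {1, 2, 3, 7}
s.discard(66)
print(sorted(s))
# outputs [1, 2, 3, 7]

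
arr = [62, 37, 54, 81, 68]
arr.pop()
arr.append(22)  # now [62, 37, 54, 81, 22]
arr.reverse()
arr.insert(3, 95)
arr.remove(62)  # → [22, 81, 54, 95, 37]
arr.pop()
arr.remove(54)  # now [22, 81, 95]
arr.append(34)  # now [22, 81, 95, 34]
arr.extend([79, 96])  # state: [22, 81, 95, 34, 79, 96]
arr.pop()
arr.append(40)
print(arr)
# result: [22, 81, 95, 34, 79, 40]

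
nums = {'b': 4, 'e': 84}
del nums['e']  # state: {'b': 4}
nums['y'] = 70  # {'b': 4, 'y': 70}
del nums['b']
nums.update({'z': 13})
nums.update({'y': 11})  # {'y': 11, 'z': 13}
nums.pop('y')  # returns 11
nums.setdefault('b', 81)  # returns 81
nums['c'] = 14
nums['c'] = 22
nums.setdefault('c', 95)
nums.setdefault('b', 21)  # 81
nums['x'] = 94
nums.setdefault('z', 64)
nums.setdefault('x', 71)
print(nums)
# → {'z': 13, 'b': 81, 'c': 22, 'x': 94}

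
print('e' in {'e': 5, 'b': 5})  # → True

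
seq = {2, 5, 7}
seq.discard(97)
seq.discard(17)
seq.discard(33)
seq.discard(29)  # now {2, 5, 7}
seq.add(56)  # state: {2, 5, 7, 56}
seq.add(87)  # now {2, 5, 7, 56, 87}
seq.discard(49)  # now {2, 5, 7, 56, 87}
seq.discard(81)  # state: {2, 5, 7, 56, 87}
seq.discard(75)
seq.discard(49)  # {2, 5, 7, 56, 87}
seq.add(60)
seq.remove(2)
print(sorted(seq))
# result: [5, 7, 56, 60, 87]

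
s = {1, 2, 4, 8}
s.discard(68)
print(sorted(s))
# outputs [1, 2, 4, 8]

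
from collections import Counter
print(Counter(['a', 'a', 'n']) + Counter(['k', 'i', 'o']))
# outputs Counter({'a': 2, 'n': 1, 'k': 1, 'i': 1, 'o': 1})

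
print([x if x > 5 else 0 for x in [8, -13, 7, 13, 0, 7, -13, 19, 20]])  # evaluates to [8, 0, 7, 13, 0, 7, 0, 19, 20]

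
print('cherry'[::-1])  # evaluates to yrrehc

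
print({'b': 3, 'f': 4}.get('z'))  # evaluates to None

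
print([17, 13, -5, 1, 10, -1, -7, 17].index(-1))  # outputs 5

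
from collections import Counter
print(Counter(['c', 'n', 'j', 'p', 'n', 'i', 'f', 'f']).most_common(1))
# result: [('n', 2)]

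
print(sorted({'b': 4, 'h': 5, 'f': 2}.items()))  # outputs [('b', 4), ('f', 2), ('h', 5)]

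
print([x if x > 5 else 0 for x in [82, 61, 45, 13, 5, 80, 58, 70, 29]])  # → [82, 61, 45, 13, 0, 80, 58, 70, 29]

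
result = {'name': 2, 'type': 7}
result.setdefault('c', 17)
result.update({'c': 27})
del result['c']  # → {'name': 2, 'type': 7}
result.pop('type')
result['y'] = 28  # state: {'name': 2, 'y': 28}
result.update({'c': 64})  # {'name': 2, 'y': 28, 'c': 64}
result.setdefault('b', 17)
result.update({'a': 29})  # {'name': 2, 'y': 28, 'c': 64, 'b': 17, 'a': 29}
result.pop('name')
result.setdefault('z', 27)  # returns 27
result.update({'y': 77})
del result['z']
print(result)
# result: {'y': 77, 'c': 64, 'b': 17, 'a': 29}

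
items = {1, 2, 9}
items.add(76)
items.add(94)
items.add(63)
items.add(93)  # {1, 2, 9, 63, 76, 93, 94}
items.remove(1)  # {2, 9, 63, 76, 93, 94}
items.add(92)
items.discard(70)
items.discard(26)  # {2, 9, 63, 76, 92, 93, 94}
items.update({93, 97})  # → {2, 9, 63, 76, 92, 93, 94, 97}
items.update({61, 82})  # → {2, 9, 61, 63, 76, 82, 92, 93, 94, 97}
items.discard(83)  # {2, 9, 61, 63, 76, 82, 92, 93, 94, 97}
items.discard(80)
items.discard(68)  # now {2, 9, 61, 63, 76, 82, 92, 93, 94, 97}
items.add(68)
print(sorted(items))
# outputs [2, 9, 61, 63, 68, 76, 82, 92, 93, 94, 97]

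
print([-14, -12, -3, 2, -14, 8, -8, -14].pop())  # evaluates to -14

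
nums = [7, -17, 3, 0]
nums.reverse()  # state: [0, 3, -17, 7]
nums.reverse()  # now [7, -17, 3, 0]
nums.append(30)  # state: [7, -17, 3, 0, 30]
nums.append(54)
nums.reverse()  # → [54, 30, 0, 3, -17, 7]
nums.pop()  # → 7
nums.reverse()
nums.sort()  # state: [-17, 0, 3, 30, 54]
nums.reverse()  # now [54, 30, 3, 0, -17]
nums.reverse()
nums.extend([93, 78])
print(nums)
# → [-17, 0, 3, 30, 54, 93, 78]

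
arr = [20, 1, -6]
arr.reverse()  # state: [-6, 1, 20]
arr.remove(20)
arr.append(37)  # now [-6, 1, 37]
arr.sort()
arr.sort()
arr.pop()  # 37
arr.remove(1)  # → [-6]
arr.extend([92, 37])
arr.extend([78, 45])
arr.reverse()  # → [45, 78, 37, 92, -6]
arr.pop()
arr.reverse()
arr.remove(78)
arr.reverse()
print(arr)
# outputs [45, 37, 92]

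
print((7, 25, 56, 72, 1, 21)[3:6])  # (72, 1, 21)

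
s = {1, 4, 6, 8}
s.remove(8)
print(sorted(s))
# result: [1, 4, 6]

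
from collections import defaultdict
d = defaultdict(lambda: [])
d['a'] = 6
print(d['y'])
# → []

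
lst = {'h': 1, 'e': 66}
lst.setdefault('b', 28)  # 28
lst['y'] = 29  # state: {'h': 1, 'e': 66, 'b': 28, 'y': 29}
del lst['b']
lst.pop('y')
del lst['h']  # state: {'e': 66}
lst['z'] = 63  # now {'e': 66, 'z': 63}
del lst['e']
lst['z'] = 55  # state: {'z': 55}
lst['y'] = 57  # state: {'z': 55, 'y': 57}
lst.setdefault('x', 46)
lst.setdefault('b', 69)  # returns 69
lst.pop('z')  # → 55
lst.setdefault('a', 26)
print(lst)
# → {'y': 57, 'x': 46, 'b': 69, 'a': 26}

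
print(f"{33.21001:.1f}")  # 33.2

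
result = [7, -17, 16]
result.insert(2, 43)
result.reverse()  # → [16, 43, -17, 7]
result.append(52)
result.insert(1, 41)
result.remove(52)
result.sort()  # [-17, 7, 16, 41, 43]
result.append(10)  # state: [-17, 7, 16, 41, 43, 10]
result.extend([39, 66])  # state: [-17, 7, 16, 41, 43, 10, 39, 66]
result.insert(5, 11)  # [-17, 7, 16, 41, 43, 11, 10, 39, 66]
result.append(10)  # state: [-17, 7, 16, 41, 43, 11, 10, 39, 66, 10]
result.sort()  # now [-17, 7, 10, 10, 11, 16, 39, 41, 43, 66]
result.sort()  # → [-17, 7, 10, 10, 11, 16, 39, 41, 43, 66]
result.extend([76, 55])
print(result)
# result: [-17, 7, 10, 10, 11, 16, 39, 41, 43, 66, 76, 55]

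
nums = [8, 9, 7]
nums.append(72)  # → [8, 9, 7, 72]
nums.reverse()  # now [72, 7, 9, 8]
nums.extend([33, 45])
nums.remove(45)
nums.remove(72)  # [7, 9, 8, 33]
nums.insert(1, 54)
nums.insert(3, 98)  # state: [7, 54, 9, 98, 8, 33]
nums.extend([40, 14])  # [7, 54, 9, 98, 8, 33, 40, 14]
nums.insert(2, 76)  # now [7, 54, 76, 9, 98, 8, 33, 40, 14]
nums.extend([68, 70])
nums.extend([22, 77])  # [7, 54, 76, 9, 98, 8, 33, 40, 14, 68, 70, 22, 77]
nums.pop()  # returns 77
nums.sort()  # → [7, 8, 9, 14, 22, 33, 40, 54, 68, 70, 76, 98]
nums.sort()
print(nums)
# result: [7, 8, 9, 14, 22, 33, 40, 54, 68, 70, 76, 98]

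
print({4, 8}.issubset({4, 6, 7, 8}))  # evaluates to True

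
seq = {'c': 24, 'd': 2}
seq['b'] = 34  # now {'c': 24, 'd': 2, 'b': 34}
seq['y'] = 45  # {'c': 24, 'd': 2, 'b': 34, 'y': 45}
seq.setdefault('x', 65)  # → 65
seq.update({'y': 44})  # {'c': 24, 'd': 2, 'b': 34, 'y': 44, 'x': 65}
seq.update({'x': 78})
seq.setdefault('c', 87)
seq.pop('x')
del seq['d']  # {'c': 24, 'b': 34, 'y': 44}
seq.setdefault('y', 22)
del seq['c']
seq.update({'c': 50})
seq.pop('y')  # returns 44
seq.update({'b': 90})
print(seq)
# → {'b': 90, 'c': 50}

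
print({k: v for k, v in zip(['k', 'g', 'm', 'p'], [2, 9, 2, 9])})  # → {'k': 2, 'g': 9, 'm': 2, 'p': 9}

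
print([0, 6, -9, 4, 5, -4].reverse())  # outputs None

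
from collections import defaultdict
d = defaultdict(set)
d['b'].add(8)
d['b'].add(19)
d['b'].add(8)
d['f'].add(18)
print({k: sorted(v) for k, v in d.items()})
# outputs {'b': [8, 19], 'f': [18]}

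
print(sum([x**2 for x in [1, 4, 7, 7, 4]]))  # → 131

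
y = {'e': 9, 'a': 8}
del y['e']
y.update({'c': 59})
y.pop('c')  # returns 59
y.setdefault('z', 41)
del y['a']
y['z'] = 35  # {'z': 35}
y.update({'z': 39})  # {'z': 39}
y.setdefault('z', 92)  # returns 39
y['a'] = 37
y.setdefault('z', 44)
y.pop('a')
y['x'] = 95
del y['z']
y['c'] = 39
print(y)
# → {'x': 95, 'c': 39}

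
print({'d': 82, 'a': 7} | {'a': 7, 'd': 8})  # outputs {'d': 8, 'a': 7}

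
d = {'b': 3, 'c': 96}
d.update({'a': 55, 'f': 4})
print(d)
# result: {'b': 3, 'c': 96, 'a': 55, 'f': 4}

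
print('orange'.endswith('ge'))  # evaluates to True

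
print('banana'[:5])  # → banan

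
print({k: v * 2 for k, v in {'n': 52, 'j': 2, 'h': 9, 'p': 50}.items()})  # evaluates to {'n': 104, 'j': 4, 'h': 18, 'p': 100}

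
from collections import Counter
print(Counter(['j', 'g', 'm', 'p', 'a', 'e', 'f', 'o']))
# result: Counter({'j': 1, 'g': 1, 'm': 1, 'p': 1, 'a': 1, 'e': 1, 'f': 1, 'o': 1})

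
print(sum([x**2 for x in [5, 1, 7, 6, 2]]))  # 115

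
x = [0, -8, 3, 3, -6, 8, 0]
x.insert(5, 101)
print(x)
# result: [0, -8, 3, 3, -6, 101, 8, 0]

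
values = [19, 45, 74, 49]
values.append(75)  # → [19, 45, 74, 49, 75]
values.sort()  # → [19, 45, 49, 74, 75]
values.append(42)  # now [19, 45, 49, 74, 75, 42]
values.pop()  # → 42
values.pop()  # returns 75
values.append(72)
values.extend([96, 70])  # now [19, 45, 49, 74, 72, 96, 70]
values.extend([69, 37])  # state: [19, 45, 49, 74, 72, 96, 70, 69, 37]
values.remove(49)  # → [19, 45, 74, 72, 96, 70, 69, 37]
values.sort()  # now [19, 37, 45, 69, 70, 72, 74, 96]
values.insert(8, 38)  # [19, 37, 45, 69, 70, 72, 74, 96, 38]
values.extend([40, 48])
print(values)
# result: [19, 37, 45, 69, 70, 72, 74, 96, 38, 40, 48]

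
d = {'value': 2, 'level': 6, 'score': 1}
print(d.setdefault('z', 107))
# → 107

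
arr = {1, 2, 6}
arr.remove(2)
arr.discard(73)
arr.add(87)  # {1, 6, 87}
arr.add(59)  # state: {1, 6, 59, 87}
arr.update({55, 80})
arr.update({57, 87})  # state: {1, 6, 55, 57, 59, 80, 87}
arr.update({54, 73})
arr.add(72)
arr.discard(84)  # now {1, 6, 54, 55, 57, 59, 72, 73, 80, 87}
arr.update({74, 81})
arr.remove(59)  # {1, 6, 54, 55, 57, 72, 73, 74, 80, 81, 87}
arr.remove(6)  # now {1, 54, 55, 57, 72, 73, 74, 80, 81, 87}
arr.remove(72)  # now {1, 54, 55, 57, 73, 74, 80, 81, 87}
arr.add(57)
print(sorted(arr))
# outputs [1, 54, 55, 57, 73, 74, 80, 81, 87]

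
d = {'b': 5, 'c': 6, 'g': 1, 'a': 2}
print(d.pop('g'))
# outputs 1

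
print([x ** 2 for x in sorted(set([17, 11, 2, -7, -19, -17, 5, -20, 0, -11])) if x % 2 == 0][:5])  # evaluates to [400, 0, 4]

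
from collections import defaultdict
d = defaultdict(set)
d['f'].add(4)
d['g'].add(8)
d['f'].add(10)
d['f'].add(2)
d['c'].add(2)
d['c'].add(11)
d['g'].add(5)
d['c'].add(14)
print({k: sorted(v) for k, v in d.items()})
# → {'f': [2, 4, 10], 'g': [5, 8], 'c': [2, 11, 14]}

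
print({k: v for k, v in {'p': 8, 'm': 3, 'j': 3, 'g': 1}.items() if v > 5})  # {'p': 8}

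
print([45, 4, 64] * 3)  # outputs [45, 4, 64, 45, 4, 64, 45, 4, 64]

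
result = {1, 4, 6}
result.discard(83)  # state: {1, 4, 6}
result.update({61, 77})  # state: {1, 4, 6, 61, 77}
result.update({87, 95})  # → {1, 4, 6, 61, 77, 87, 95}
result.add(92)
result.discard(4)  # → {1, 6, 61, 77, 87, 92, 95}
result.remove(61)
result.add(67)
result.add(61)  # {1, 6, 61, 67, 77, 87, 92, 95}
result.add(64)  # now {1, 6, 61, 64, 67, 77, 87, 92, 95}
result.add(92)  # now {1, 6, 61, 64, 67, 77, 87, 92, 95}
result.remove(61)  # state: {1, 6, 64, 67, 77, 87, 92, 95}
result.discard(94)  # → {1, 6, 64, 67, 77, 87, 92, 95}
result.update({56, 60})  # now {1, 6, 56, 60, 64, 67, 77, 87, 92, 95}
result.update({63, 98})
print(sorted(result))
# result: [1, 6, 56, 60, 63, 64, 67, 77, 87, 92, 95, 98]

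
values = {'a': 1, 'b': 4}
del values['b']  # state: {'a': 1}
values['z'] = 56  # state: {'a': 1, 'z': 56}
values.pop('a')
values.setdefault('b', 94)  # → 94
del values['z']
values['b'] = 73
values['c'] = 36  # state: {'b': 73, 'c': 36}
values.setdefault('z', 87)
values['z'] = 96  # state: {'b': 73, 'c': 36, 'z': 96}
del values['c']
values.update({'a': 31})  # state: {'b': 73, 'z': 96, 'a': 31}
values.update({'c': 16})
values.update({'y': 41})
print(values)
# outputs {'b': 73, 'z': 96, 'a': 31, 'c': 16, 'y': 41}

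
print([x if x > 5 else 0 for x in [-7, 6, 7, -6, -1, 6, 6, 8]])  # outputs [0, 6, 7, 0, 0, 6, 6, 8]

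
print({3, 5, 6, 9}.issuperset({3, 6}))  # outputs True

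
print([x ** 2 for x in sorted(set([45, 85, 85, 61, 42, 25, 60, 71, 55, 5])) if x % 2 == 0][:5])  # [1764, 3600]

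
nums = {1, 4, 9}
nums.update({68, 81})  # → {1, 4, 9, 68, 81}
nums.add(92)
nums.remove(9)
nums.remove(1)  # {4, 68, 81, 92}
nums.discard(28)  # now {4, 68, 81, 92}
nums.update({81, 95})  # {4, 68, 81, 92, 95}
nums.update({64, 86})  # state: {4, 64, 68, 81, 86, 92, 95}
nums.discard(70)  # {4, 64, 68, 81, 86, 92, 95}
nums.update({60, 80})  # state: {4, 60, 64, 68, 80, 81, 86, 92, 95}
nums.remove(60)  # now {4, 64, 68, 80, 81, 86, 92, 95}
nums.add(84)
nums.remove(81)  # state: {4, 64, 68, 80, 84, 86, 92, 95}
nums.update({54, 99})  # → {4, 54, 64, 68, 80, 84, 86, 92, 95, 99}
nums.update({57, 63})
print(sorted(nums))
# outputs [4, 54, 57, 63, 64, 68, 80, 84, 86, 92, 95, 99]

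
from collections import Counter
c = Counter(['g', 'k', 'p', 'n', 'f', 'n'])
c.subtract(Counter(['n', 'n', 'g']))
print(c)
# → Counter({'k': 1, 'p': 1, 'f': 1, 'g': 0, 'n': 0})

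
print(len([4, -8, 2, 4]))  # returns 4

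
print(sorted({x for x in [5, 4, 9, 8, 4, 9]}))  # [4, 5, 8, 9]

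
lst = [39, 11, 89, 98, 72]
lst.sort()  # [11, 39, 72, 89, 98]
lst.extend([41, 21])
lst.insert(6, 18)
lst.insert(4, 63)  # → [11, 39, 72, 89, 63, 98, 41, 18, 21]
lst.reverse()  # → [21, 18, 41, 98, 63, 89, 72, 39, 11]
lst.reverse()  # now [11, 39, 72, 89, 63, 98, 41, 18, 21]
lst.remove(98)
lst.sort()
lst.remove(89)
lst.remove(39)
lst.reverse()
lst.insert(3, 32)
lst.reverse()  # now [11, 18, 21, 32, 41, 63, 72]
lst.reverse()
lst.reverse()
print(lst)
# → [11, 18, 21, 32, 41, 63, 72]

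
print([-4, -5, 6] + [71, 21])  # [-4, -5, 6, 71, 21]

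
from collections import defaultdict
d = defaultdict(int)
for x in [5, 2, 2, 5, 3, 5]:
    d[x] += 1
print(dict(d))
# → {5: 3, 2: 2, 3: 1}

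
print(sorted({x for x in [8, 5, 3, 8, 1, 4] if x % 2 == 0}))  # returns [4, 8]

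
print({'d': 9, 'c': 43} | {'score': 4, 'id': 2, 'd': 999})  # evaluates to {'d': 999, 'c': 43, 'score': 4, 'id': 2}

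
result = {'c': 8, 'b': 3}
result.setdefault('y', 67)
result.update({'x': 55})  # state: {'c': 8, 'b': 3, 'y': 67, 'x': 55}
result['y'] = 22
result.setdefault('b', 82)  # 3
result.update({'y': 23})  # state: {'c': 8, 'b': 3, 'y': 23, 'x': 55}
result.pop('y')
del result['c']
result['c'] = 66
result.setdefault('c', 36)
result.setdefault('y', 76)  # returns 76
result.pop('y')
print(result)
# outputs {'b': 3, 'x': 55, 'c': 66}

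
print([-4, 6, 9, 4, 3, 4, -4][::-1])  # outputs [-4, 4, 3, 4, 9, 6, -4]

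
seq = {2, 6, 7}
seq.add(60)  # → {2, 6, 7, 60}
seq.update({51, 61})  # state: {2, 6, 7, 51, 60, 61}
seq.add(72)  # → {2, 6, 7, 51, 60, 61, 72}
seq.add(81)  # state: {2, 6, 7, 51, 60, 61, 72, 81}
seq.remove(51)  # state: {2, 6, 7, 60, 61, 72, 81}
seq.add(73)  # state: {2, 6, 7, 60, 61, 72, 73, 81}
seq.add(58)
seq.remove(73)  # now {2, 6, 7, 58, 60, 61, 72, 81}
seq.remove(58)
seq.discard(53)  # {2, 6, 7, 60, 61, 72, 81}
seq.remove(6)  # {2, 7, 60, 61, 72, 81}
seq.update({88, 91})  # {2, 7, 60, 61, 72, 81, 88, 91}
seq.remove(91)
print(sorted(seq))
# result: [2, 7, 60, 61, 72, 81, 88]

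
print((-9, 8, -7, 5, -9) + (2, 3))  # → (-9, 8, -7, 5, -9, 2, 3)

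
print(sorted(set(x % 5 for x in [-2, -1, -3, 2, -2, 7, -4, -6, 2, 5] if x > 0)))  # [0, 2]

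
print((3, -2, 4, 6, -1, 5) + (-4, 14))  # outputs (3, -2, 4, 6, -1, 5, -4, 14)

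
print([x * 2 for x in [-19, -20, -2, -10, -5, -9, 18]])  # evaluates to [-38, -40, -4, -20, -10, -18, 36]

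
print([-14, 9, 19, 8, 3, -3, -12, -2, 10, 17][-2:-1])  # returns [10]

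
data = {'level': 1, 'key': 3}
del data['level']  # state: {'key': 3}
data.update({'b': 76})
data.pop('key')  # 3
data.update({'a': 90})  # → {'b': 76, 'a': 90}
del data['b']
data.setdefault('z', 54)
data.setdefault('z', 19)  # 54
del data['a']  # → {'z': 54}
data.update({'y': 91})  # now {'z': 54, 'y': 91}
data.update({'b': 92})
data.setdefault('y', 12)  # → 91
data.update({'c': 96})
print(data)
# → {'z': 54, 'y': 91, 'b': 92, 'c': 96}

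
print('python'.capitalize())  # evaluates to Python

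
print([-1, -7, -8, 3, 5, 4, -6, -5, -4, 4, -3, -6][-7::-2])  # [4, 3, -7]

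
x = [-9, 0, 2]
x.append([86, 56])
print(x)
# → [-9, 0, 2, [86, 56]]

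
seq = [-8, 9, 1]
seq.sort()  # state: [-8, 1, 9]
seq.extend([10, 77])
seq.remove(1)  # [-8, 9, 10, 77]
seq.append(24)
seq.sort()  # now [-8, 9, 10, 24, 77]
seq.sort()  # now [-8, 9, 10, 24, 77]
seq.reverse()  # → [77, 24, 10, 9, -8]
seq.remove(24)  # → [77, 10, 9, -8]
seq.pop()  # -8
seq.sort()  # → [9, 10, 77]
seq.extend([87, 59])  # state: [9, 10, 77, 87, 59]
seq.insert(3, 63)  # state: [9, 10, 77, 63, 87, 59]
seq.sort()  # [9, 10, 59, 63, 77, 87]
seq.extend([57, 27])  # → [9, 10, 59, 63, 77, 87, 57, 27]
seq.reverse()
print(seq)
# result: [27, 57, 87, 77, 63, 59, 10, 9]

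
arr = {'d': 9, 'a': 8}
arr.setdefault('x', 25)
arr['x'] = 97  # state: {'d': 9, 'a': 8, 'x': 97}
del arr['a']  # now {'d': 9, 'x': 97}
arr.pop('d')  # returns 9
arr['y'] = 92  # {'x': 97, 'y': 92}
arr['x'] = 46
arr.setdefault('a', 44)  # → 44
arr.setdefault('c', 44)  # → 44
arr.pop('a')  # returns 44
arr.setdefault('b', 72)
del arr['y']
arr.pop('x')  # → 46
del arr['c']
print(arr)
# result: {'b': 72}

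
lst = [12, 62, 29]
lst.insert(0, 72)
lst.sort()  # [12, 29, 62, 72]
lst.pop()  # 72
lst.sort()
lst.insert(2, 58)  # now [12, 29, 58, 62]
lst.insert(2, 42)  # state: [12, 29, 42, 58, 62]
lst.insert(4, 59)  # [12, 29, 42, 58, 59, 62]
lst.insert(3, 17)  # [12, 29, 42, 17, 58, 59, 62]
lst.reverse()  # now [62, 59, 58, 17, 42, 29, 12]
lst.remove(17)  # [62, 59, 58, 42, 29, 12]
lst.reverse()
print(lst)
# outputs [12, 29, 42, 58, 59, 62]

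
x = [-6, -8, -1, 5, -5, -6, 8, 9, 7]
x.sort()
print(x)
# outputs [-8, -6, -6, -5, -1, 5, 7, 8, 9]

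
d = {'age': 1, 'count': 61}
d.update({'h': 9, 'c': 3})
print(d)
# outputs {'age': 1, 'count': 61, 'h': 9, 'c': 3}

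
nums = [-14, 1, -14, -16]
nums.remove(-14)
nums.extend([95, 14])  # [1, -14, -16, 95, 14]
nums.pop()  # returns 14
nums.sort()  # [-16, -14, 1, 95]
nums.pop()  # 95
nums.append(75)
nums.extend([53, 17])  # [-16, -14, 1, 75, 53, 17]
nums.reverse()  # [17, 53, 75, 1, -14, -16]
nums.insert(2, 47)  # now [17, 53, 47, 75, 1, -14, -16]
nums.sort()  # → [-16, -14, 1, 17, 47, 53, 75]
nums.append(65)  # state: [-16, -14, 1, 17, 47, 53, 75, 65]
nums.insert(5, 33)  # [-16, -14, 1, 17, 47, 33, 53, 75, 65]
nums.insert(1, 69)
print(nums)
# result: [-16, 69, -14, 1, 17, 47, 33, 53, 75, 65]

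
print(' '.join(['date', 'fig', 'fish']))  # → date fig fish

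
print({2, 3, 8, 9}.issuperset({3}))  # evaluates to True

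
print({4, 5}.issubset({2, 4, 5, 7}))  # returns True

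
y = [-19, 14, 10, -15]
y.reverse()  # [-15, 10, 14, -19]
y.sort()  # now [-19, -15, 10, 14]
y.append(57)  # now [-19, -15, 10, 14, 57]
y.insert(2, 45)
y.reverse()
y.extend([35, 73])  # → [57, 14, 10, 45, -15, -19, 35, 73]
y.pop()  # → 73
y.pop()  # 35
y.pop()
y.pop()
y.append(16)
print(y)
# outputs [57, 14, 10, 45, 16]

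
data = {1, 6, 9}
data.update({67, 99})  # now {1, 6, 9, 67, 99}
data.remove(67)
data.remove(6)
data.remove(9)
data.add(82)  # {1, 82, 99}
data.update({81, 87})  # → {1, 81, 82, 87, 99}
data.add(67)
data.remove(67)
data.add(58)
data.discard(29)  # {1, 58, 81, 82, 87, 99}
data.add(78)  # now {1, 58, 78, 81, 82, 87, 99}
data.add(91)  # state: {1, 58, 78, 81, 82, 87, 91, 99}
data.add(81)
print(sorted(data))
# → [1, 58, 78, 81, 82, 87, 91, 99]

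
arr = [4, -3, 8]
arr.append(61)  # [4, -3, 8, 61]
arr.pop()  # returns 61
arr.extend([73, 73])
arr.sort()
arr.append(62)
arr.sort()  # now [-3, 4, 8, 62, 73, 73]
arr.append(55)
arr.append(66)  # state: [-3, 4, 8, 62, 73, 73, 55, 66]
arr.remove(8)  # [-3, 4, 62, 73, 73, 55, 66]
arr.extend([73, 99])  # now [-3, 4, 62, 73, 73, 55, 66, 73, 99]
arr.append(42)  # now [-3, 4, 62, 73, 73, 55, 66, 73, 99, 42]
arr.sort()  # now [-3, 4, 42, 55, 62, 66, 73, 73, 73, 99]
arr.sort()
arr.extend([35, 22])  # [-3, 4, 42, 55, 62, 66, 73, 73, 73, 99, 35, 22]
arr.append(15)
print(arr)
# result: [-3, 4, 42, 55, 62, 66, 73, 73, 73, 99, 35, 22, 15]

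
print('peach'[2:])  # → ach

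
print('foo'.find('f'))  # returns 0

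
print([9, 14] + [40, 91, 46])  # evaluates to [9, 14, 40, 91, 46]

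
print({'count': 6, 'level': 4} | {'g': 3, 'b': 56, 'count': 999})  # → {'count': 999, 'level': 4, 'g': 3, 'b': 56}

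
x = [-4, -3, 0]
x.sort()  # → [-4, -3, 0]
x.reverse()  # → [0, -3, -4]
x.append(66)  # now [0, -3, -4, 66]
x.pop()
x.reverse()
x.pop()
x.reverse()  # [-3, -4]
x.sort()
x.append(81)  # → [-4, -3, 81]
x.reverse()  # [81, -3, -4]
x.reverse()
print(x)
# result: [-4, -3, 81]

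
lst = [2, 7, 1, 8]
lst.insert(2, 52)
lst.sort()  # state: [1, 2, 7, 8, 52]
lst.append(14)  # [1, 2, 7, 8, 52, 14]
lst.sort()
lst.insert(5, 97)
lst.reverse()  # [52, 97, 14, 8, 7, 2, 1]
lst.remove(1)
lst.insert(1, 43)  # [52, 43, 97, 14, 8, 7, 2]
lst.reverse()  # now [2, 7, 8, 14, 97, 43, 52]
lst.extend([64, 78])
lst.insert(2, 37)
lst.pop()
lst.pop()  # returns 64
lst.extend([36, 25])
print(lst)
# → [2, 7, 37, 8, 14, 97, 43, 52, 36, 25]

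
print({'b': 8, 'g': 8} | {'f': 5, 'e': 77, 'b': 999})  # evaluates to {'b': 999, 'g': 8, 'f': 5, 'e': 77}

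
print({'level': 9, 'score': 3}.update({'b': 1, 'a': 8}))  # None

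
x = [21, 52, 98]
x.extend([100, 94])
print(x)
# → [21, 52, 98, 100, 94]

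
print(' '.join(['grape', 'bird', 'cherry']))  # grape bird cherry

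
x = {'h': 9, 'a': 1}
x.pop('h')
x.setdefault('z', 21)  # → 21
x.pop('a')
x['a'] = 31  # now {'z': 21, 'a': 31}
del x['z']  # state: {'a': 31}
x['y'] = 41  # {'a': 31, 'y': 41}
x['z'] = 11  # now {'a': 31, 'y': 41, 'z': 11}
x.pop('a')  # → 31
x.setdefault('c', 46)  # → 46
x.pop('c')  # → 46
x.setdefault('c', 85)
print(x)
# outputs {'y': 41, 'z': 11, 'c': 85}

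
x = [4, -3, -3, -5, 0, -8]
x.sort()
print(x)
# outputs [-8, -5, -3, -3, 0, 4]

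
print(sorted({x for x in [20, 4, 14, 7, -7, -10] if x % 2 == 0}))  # [-10, 4, 14, 20]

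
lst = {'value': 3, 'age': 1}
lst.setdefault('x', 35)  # 35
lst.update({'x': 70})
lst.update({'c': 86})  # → {'value': 3, 'age': 1, 'x': 70, 'c': 86}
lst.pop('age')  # 1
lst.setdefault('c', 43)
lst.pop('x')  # 70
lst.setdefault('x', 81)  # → 81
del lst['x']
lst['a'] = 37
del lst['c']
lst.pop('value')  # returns 3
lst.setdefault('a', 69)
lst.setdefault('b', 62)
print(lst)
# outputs {'a': 37, 'b': 62}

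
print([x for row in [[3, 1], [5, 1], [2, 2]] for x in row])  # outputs [3, 1, 5, 1, 2, 2]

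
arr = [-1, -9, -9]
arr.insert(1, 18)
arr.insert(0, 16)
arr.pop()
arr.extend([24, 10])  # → [16, -1, 18, -9, 24, 10]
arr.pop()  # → 10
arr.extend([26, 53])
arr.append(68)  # [16, -1, 18, -9, 24, 26, 53, 68]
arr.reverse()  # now [68, 53, 26, 24, -9, 18, -1, 16]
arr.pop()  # 16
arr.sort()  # [-9, -1, 18, 24, 26, 53, 68]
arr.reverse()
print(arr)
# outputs [68, 53, 26, 24, 18, -1, -9]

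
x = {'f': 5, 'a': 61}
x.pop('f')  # 5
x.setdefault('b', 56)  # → 56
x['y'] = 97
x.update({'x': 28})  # {'a': 61, 'b': 56, 'y': 97, 'x': 28}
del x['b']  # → {'a': 61, 'y': 97, 'x': 28}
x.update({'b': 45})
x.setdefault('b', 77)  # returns 45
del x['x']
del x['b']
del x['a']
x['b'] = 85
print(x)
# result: {'y': 97, 'b': 85}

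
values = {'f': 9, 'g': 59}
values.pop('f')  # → 9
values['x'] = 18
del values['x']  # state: {'g': 59}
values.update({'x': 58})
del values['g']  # {'x': 58}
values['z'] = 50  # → {'x': 58, 'z': 50}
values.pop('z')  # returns 50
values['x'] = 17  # {'x': 17}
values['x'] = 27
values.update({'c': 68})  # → {'x': 27, 'c': 68}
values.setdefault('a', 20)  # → 20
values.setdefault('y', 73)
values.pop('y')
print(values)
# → {'x': 27, 'c': 68, 'a': 20}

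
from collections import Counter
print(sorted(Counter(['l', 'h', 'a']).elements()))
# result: ['a', 'h', 'l']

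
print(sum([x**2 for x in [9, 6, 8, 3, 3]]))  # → 199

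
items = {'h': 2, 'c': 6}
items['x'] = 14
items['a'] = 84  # {'h': 2, 'c': 6, 'x': 14, 'a': 84}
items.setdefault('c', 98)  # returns 6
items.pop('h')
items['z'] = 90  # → {'c': 6, 'x': 14, 'a': 84, 'z': 90}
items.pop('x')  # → 14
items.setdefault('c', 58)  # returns 6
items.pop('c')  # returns 6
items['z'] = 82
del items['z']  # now {'a': 84}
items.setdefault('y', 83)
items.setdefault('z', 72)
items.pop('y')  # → 83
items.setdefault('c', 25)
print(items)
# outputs {'a': 84, 'z': 72, 'c': 25}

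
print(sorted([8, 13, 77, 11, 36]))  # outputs [8, 11, 13, 36, 77]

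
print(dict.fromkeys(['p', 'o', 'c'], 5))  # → {'p': 5, 'o': 5, 'c': 5}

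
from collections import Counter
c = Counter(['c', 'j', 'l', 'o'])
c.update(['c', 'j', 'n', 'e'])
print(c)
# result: Counter({'c': 2, 'j': 2, 'l': 1, 'o': 1, 'n': 1, 'e': 1})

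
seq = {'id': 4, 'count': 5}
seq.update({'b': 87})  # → {'id': 4, 'count': 5, 'b': 87}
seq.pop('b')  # 87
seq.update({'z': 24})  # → {'id': 4, 'count': 5, 'z': 24}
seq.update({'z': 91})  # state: {'id': 4, 'count': 5, 'z': 91}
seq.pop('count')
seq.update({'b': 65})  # {'id': 4, 'z': 91, 'b': 65}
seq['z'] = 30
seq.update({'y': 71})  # {'id': 4, 'z': 30, 'b': 65, 'y': 71}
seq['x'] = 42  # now {'id': 4, 'z': 30, 'b': 65, 'y': 71, 'x': 42}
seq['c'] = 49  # {'id': 4, 'z': 30, 'b': 65, 'y': 71, 'x': 42, 'c': 49}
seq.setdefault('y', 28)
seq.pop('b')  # 65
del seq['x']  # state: {'id': 4, 'z': 30, 'y': 71, 'c': 49}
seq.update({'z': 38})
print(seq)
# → {'id': 4, 'z': 38, 'y': 71, 'c': 49}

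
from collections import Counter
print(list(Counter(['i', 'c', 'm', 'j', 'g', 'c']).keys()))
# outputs ['i', 'c', 'm', 'j', 'g']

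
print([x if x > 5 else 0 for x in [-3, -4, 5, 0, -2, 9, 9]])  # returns [0, 0, 0, 0, 0, 9, 9]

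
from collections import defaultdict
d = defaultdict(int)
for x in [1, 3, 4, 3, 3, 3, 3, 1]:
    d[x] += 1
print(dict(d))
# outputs {1: 2, 3: 5, 4: 1}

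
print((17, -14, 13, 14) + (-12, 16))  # (17, -14, 13, 14, -12, 16)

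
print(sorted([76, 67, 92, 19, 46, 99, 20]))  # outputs [19, 20, 46, 67, 76, 92, 99]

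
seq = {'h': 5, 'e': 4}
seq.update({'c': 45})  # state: {'h': 5, 'e': 4, 'c': 45}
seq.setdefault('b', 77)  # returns 77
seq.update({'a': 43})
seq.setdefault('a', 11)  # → 43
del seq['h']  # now {'e': 4, 'c': 45, 'b': 77, 'a': 43}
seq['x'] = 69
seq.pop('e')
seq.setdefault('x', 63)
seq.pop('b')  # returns 77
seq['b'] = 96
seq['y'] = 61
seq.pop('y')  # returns 61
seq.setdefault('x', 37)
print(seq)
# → {'c': 45, 'a': 43, 'x': 69, 'b': 96}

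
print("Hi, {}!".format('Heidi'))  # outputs Hi, Heidi!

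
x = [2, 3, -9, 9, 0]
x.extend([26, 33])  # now [2, 3, -9, 9, 0, 26, 33]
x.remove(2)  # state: [3, -9, 9, 0, 26, 33]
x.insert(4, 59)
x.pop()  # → 33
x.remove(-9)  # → [3, 9, 0, 59, 26]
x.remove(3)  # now [9, 0, 59, 26]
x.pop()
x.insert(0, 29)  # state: [29, 9, 0, 59]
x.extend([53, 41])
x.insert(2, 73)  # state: [29, 9, 73, 0, 59, 53, 41]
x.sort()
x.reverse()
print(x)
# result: [73, 59, 53, 41, 29, 9, 0]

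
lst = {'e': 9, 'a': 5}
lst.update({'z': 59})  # {'e': 9, 'a': 5, 'z': 59}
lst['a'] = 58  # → {'e': 9, 'a': 58, 'z': 59}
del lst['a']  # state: {'e': 9, 'z': 59}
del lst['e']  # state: {'z': 59}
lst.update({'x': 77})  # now {'z': 59, 'x': 77}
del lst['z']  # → {'x': 77}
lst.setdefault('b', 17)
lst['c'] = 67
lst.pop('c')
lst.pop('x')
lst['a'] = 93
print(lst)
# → {'b': 17, 'a': 93}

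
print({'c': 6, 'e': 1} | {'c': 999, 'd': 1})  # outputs {'c': 999, 'e': 1, 'd': 1}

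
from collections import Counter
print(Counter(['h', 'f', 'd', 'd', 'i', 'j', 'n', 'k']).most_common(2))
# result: [('d', 2), ('h', 1)]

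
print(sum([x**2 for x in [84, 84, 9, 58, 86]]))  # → 24953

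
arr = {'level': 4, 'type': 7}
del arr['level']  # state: {'type': 7}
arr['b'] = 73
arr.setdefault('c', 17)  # 17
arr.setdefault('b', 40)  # 73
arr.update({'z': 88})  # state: {'type': 7, 'b': 73, 'c': 17, 'z': 88}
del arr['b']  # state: {'type': 7, 'c': 17, 'z': 88}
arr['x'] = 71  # {'type': 7, 'c': 17, 'z': 88, 'x': 71}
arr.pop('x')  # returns 71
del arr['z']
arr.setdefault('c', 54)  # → 17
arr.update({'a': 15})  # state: {'type': 7, 'c': 17, 'a': 15}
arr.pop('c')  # 17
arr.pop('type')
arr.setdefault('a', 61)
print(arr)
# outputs {'a': 15}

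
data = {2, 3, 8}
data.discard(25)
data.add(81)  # {2, 3, 8, 81}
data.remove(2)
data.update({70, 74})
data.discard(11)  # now {3, 8, 70, 74, 81}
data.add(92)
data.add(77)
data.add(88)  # {3, 8, 70, 74, 77, 81, 88, 92}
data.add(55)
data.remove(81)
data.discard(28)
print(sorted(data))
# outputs [3, 8, 55, 70, 74, 77, 88, 92]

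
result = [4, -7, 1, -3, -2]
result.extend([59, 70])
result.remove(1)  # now [4, -7, -3, -2, 59, 70]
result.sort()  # [-7, -3, -2, 4, 59, 70]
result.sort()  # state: [-7, -3, -2, 4, 59, 70]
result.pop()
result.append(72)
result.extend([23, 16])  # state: [-7, -3, -2, 4, 59, 72, 23, 16]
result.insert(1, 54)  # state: [-7, 54, -3, -2, 4, 59, 72, 23, 16]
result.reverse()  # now [16, 23, 72, 59, 4, -2, -3, 54, -7]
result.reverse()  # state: [-7, 54, -3, -2, 4, 59, 72, 23, 16]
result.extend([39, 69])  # [-7, 54, -3, -2, 4, 59, 72, 23, 16, 39, 69]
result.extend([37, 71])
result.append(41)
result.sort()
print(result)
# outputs [-7, -3, -2, 4, 16, 23, 37, 39, 41, 54, 59, 69, 71, 72]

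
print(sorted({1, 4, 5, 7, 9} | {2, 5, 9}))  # [1, 2, 4, 5, 7, 9]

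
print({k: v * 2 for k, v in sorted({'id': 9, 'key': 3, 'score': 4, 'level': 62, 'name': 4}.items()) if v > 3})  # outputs {'id': 18, 'level': 124, 'name': 8, 'score': 8}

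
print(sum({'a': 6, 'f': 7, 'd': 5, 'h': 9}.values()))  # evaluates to 27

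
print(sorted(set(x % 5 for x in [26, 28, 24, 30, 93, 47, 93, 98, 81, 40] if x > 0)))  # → [0, 1, 2, 3, 4]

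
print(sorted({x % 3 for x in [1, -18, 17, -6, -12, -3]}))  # [0, 1, 2]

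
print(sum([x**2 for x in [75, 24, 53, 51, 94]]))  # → 20447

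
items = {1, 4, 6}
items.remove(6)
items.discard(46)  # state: {1, 4}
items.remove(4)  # {1}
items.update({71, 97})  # {1, 71, 97}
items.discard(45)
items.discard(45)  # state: {1, 71, 97}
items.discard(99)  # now {1, 71, 97}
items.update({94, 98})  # {1, 71, 94, 97, 98}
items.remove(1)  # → {71, 94, 97, 98}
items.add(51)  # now {51, 71, 94, 97, 98}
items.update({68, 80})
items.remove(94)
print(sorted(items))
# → [51, 68, 71, 80, 97, 98]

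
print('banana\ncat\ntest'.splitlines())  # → ['banana', 'cat', 'test']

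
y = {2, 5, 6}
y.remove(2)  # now {5, 6}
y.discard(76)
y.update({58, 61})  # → {5, 6, 58, 61}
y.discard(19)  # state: {5, 6, 58, 61}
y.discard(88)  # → {5, 6, 58, 61}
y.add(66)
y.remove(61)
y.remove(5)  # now {6, 58, 66}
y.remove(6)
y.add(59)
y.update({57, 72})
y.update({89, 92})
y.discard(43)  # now {57, 58, 59, 66, 72, 89, 92}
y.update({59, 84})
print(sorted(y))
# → [57, 58, 59, 66, 72, 84, 89, 92]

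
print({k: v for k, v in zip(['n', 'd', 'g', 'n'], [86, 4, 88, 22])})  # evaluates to {'n': 22, 'd': 4, 'g': 88}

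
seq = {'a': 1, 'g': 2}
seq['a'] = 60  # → {'a': 60, 'g': 2}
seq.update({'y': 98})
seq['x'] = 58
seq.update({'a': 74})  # {'a': 74, 'g': 2, 'y': 98, 'x': 58}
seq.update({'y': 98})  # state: {'a': 74, 'g': 2, 'y': 98, 'x': 58}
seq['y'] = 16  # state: {'a': 74, 'g': 2, 'y': 16, 'x': 58}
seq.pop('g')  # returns 2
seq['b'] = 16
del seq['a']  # {'y': 16, 'x': 58, 'b': 16}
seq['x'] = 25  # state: {'y': 16, 'x': 25, 'b': 16}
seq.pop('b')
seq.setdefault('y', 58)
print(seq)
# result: {'y': 16, 'x': 25}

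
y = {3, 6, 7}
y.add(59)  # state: {3, 6, 7, 59}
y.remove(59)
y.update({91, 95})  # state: {3, 6, 7, 91, 95}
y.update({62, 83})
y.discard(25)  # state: {3, 6, 7, 62, 83, 91, 95}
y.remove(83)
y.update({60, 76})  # {3, 6, 7, 60, 62, 76, 91, 95}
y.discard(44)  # {3, 6, 7, 60, 62, 76, 91, 95}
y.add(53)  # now {3, 6, 7, 53, 60, 62, 76, 91, 95}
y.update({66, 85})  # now {3, 6, 7, 53, 60, 62, 66, 76, 85, 91, 95}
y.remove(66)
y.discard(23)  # {3, 6, 7, 53, 60, 62, 76, 85, 91, 95}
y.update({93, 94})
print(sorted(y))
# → [3, 6, 7, 53, 60, 62, 76, 85, 91, 93, 94, 95]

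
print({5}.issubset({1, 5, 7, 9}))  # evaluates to True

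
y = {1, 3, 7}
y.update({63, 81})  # {1, 3, 7, 63, 81}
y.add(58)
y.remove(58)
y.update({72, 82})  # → {1, 3, 7, 63, 72, 81, 82}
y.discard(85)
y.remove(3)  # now {1, 7, 63, 72, 81, 82}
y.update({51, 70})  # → {1, 7, 51, 63, 70, 72, 81, 82}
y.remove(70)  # {1, 7, 51, 63, 72, 81, 82}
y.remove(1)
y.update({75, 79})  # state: {7, 51, 63, 72, 75, 79, 81, 82}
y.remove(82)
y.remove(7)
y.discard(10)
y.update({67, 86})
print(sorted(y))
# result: [51, 63, 67, 72, 75, 79, 81, 86]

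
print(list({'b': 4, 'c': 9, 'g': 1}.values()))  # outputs [4, 9, 1]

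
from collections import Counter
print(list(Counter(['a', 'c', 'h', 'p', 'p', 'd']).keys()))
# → ['a', 'c', 'h', 'p', 'd']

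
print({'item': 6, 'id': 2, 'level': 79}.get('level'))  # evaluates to 79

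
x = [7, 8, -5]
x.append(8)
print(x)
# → [7, 8, -5, 8]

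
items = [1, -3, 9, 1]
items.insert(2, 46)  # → [1, -3, 46, 9, 1]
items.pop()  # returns 1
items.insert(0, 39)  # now [39, 1, -3, 46, 9]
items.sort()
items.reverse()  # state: [46, 39, 9, 1, -3]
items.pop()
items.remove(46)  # [39, 9, 1]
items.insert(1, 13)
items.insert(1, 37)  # [39, 37, 13, 9, 1]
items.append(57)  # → [39, 37, 13, 9, 1, 57]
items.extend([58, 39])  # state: [39, 37, 13, 9, 1, 57, 58, 39]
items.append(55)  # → [39, 37, 13, 9, 1, 57, 58, 39, 55]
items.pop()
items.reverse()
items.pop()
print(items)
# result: [39, 58, 57, 1, 9, 13, 37]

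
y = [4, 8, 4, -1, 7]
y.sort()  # [-1, 4, 4, 7, 8]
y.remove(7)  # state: [-1, 4, 4, 8]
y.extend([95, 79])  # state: [-1, 4, 4, 8, 95, 79]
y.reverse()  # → [79, 95, 8, 4, 4, -1]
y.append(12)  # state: [79, 95, 8, 4, 4, -1, 12]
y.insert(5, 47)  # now [79, 95, 8, 4, 4, 47, -1, 12]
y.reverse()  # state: [12, -1, 47, 4, 4, 8, 95, 79]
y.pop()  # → 79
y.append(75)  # [12, -1, 47, 4, 4, 8, 95, 75]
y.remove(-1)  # [12, 47, 4, 4, 8, 95, 75]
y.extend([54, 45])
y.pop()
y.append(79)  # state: [12, 47, 4, 4, 8, 95, 75, 54, 79]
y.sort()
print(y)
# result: [4, 4, 8, 12, 47, 54, 75, 79, 95]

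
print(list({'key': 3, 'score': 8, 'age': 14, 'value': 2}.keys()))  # ['key', 'score', 'age', 'value']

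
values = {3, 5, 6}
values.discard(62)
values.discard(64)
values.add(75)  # {3, 5, 6, 75}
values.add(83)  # {3, 5, 6, 75, 83}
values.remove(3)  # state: {5, 6, 75, 83}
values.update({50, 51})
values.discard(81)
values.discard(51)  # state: {5, 6, 50, 75, 83}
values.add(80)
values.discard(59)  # {5, 6, 50, 75, 80, 83}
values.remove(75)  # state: {5, 6, 50, 80, 83}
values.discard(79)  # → {5, 6, 50, 80, 83}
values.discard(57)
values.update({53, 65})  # {5, 6, 50, 53, 65, 80, 83}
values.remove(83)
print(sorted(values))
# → [5, 6, 50, 53, 65, 80]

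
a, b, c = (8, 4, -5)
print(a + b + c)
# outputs 7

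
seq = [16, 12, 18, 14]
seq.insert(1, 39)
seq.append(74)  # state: [16, 39, 12, 18, 14, 74]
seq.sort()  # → [12, 14, 16, 18, 39, 74]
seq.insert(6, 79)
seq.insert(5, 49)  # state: [12, 14, 16, 18, 39, 49, 74, 79]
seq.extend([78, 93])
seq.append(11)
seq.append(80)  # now [12, 14, 16, 18, 39, 49, 74, 79, 78, 93, 11, 80]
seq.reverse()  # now [80, 11, 93, 78, 79, 74, 49, 39, 18, 16, 14, 12]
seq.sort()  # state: [11, 12, 14, 16, 18, 39, 49, 74, 78, 79, 80, 93]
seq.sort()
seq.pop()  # 93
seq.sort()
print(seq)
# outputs [11, 12, 14, 16, 18, 39, 49, 74, 78, 79, 80]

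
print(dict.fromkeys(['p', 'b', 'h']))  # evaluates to {'p': None, 'b': None, 'h': None}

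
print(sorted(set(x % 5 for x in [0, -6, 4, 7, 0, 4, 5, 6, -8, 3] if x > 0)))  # [0, 1, 2, 3, 4]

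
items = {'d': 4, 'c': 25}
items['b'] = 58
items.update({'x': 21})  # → {'d': 4, 'c': 25, 'b': 58, 'x': 21}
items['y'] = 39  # {'d': 4, 'c': 25, 'b': 58, 'x': 21, 'y': 39}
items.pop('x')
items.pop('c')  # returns 25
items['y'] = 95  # {'d': 4, 'b': 58, 'y': 95}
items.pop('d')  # 4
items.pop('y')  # 95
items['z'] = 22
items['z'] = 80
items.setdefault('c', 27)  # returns 27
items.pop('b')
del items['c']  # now {'z': 80}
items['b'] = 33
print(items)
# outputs {'z': 80, 'b': 33}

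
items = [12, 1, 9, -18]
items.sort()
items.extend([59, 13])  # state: [-18, 1, 9, 12, 59, 13]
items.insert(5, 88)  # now [-18, 1, 9, 12, 59, 88, 13]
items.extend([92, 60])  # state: [-18, 1, 9, 12, 59, 88, 13, 92, 60]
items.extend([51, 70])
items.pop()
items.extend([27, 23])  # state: [-18, 1, 9, 12, 59, 88, 13, 92, 60, 51, 27, 23]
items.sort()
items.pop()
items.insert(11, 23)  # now [-18, 1, 9, 12, 13, 23, 27, 51, 59, 60, 88, 23]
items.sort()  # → [-18, 1, 9, 12, 13, 23, 23, 27, 51, 59, 60, 88]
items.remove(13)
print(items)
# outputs [-18, 1, 9, 12, 23, 23, 27, 51, 59, 60, 88]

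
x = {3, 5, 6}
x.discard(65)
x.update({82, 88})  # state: {3, 5, 6, 82, 88}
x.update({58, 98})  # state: {3, 5, 6, 58, 82, 88, 98}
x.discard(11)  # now {3, 5, 6, 58, 82, 88, 98}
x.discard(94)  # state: {3, 5, 6, 58, 82, 88, 98}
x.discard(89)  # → {3, 5, 6, 58, 82, 88, 98}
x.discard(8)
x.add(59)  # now {3, 5, 6, 58, 59, 82, 88, 98}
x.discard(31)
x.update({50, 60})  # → {3, 5, 6, 50, 58, 59, 60, 82, 88, 98}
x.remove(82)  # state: {3, 5, 6, 50, 58, 59, 60, 88, 98}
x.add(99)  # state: {3, 5, 6, 50, 58, 59, 60, 88, 98, 99}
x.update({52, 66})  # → {3, 5, 6, 50, 52, 58, 59, 60, 66, 88, 98, 99}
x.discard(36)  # {3, 5, 6, 50, 52, 58, 59, 60, 66, 88, 98, 99}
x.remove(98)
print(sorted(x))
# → [3, 5, 6, 50, 52, 58, 59, 60, 66, 88, 99]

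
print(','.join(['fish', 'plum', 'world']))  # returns fish,plum,world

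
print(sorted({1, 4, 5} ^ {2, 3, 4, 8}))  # [1, 2, 3, 5, 8]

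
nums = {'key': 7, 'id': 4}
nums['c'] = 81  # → {'key': 7, 'id': 4, 'c': 81}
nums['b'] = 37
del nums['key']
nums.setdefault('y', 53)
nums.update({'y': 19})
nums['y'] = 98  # {'id': 4, 'c': 81, 'b': 37, 'y': 98}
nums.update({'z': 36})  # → {'id': 4, 'c': 81, 'b': 37, 'y': 98, 'z': 36}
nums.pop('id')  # 4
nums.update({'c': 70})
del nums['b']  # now {'c': 70, 'y': 98, 'z': 36}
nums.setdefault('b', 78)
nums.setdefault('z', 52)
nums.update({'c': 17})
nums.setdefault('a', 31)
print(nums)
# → {'c': 17, 'y': 98, 'z': 36, 'b': 78, 'a': 31}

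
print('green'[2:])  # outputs een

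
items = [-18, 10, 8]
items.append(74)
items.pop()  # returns 74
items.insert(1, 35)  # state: [-18, 35, 10, 8]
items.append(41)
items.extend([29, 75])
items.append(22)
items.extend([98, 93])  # [-18, 35, 10, 8, 41, 29, 75, 22, 98, 93]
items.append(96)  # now [-18, 35, 10, 8, 41, 29, 75, 22, 98, 93, 96]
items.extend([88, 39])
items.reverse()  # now [39, 88, 96, 93, 98, 22, 75, 29, 41, 8, 10, 35, -18]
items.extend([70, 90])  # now [39, 88, 96, 93, 98, 22, 75, 29, 41, 8, 10, 35, -18, 70, 90]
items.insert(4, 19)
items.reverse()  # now [90, 70, -18, 35, 10, 8, 41, 29, 75, 22, 98, 19, 93, 96, 88, 39]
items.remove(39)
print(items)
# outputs [90, 70, -18, 35, 10, 8, 41, 29, 75, 22, 98, 19, 93, 96, 88]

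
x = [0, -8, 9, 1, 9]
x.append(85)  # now [0, -8, 9, 1, 9, 85]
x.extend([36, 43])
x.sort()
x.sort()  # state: [-8, 0, 1, 9, 9, 36, 43, 85]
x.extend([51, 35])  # [-8, 0, 1, 9, 9, 36, 43, 85, 51, 35]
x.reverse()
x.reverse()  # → [-8, 0, 1, 9, 9, 36, 43, 85, 51, 35]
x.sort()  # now [-8, 0, 1, 9, 9, 35, 36, 43, 51, 85]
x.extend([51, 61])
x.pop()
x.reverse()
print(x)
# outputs [51, 85, 51, 43, 36, 35, 9, 9, 1, 0, -8]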